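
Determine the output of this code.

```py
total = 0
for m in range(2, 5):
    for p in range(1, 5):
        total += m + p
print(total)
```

m=2,p=1: total = 0+3 = 3
m=2,p=2: total = 3+4 = 7
m=2,p=3: total = 7+5 = 12
m=2,p=4: total = 12+6 = 18
m=3,p=1: total = 18+4 = 22
m=3,p=2: total = 22+5 = 27
m=3,p=3: total = 27+6 = 33
m=3,p=4: total = 33+7 = 40
m=4,p=1: total = 40+5 = 45
m=4,p=2: total = 45+6 = 51
m=4,p=3: total = 51+7 = 58
m=4,p=4: total = 58+8 = 66

66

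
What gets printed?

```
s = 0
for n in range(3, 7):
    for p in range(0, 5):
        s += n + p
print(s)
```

130

n=3,p=0: s = 0+3 = 3
n=3,p=1: s = 3+4 = 7
n=3,p=2: s = 7+5 = 12
n=3,p=3: s = 12+6 = 18
n=3,p=4: s = 18+7 = 25
n=4,p=0: s = 25+4 = 29
n=4,p=1: s = 29+5 = 34
n=4,p=2: s = 34+6 = 40
n=4,p=3: s = 40+7 = 47
n=4,p=4: s = 47+8 = 55
n=5,p=0: s = 55+5 = 60
n=5,p=1: s = 60+6 = 66
n=5,p=2: s = 66+7 = 73
n=5,p=3: s = 73+8 = 81
n=5,p=4: s = 81+9 = 90
n=6,p=0: s = 90+6 = 96
n=6,p=1: s = 96+7 = 103
n=6,p=2: s = 103+8 = 111
n=6,p=3: s = 111+9 = 120
n=6,p=4: s = 120+10 = 130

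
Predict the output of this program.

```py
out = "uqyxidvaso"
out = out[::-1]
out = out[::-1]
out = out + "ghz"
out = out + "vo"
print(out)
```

uqyxidvasoghzvo

reverse → 'osavdixyqu'
reverse → 'uqyxidvaso'
+ 'ghz' → 'uqyxidvasoghz'
+ 'vo' → 'uqyxidvasoghzvo'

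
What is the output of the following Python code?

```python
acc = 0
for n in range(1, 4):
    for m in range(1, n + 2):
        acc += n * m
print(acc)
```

n=1,m=1: acc = 0+1 = 1
n=1,m=2: acc = 1+2 = 3
n=2,m=1: acc = 3+2 = 5
n=2,m=2: acc = 5+4 = 9
n=2,m=3: acc = 9+6 = 15
n=3,m=1: acc = 15+3 = 18
n=3,m=2: acc = 18+6 = 24
n=3,m=3: acc = 24+9 = 33
n=3,m=4: acc = 33+12 = 45

45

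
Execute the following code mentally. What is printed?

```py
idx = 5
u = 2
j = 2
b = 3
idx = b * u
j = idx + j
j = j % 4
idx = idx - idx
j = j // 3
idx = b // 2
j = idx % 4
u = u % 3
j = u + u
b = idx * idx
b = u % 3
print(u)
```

2

idx = 3*2 = 6
j = 6+2 = 8
j = 8%4 = 0
idx = 6-6 = 0
j = 0//3 = 0
idx = 3//2 = 1
j = 1%4 = 1
u = 2%3 = 2
j = 2+2 = 4
b = 1*1 = 1
b = 2%3 = 2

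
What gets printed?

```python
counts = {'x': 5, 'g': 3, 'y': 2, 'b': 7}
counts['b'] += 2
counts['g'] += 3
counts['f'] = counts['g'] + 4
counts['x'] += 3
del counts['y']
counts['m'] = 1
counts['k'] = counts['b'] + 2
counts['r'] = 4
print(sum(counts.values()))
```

49

counts['b'] = 7+2 = 9 → {'x': 5, 'g': 3, 'y': 2, 'b': 9}
counts['g'] = 3+3 = 6 → {'x': 5, 'g': 6, 'y': 2, 'b': 9}
counts['f'] = counts['g']+4 = 10 → {'x': 5, 'g': 6, 'y': 2, 'b': 9, 'f': 10}
counts['x'] = 5+3 = 8 → {'x': 8, 'g': 6, 'y': 2, 'b': 9, 'f': 10}
del 'y' → {'x': 8, 'g': 6, 'b': 9, 'f': 10}
counts['m'] = 1 → {'x': 8, 'g': 6, 'b': 9, 'f': 10, 'm': 1}
counts['k'] = counts['b']+2 = 11 → {'x': 8, 'g': 6, 'b': 9, 'f': 10, 'm': 1, 'k': 11}
counts['r'] = 4 → {'x': 8, 'g': 6, 'b': 9, 'f': 10, 'm': 1, 'k': 11, 'r': 4}
sum of values = 49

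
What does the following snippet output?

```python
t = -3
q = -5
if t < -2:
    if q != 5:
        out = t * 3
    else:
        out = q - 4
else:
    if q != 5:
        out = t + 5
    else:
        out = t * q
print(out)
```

-9

t=-3, q=-5
t < -2 is True; q != 5 is True
→ out = t * 3 = -9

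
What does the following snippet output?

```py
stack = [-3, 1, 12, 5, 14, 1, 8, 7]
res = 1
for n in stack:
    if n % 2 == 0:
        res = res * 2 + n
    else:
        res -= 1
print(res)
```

69

n=-3: not even, res = 1-1 = 0
n=1: not even, res = 0-1 = -1
n=12: even, res = (-1)*2+12 = 10
n=5: not even, res = 10-1 = 9
n=14: even, res = 9*2+14 = 32
n=1: not even, res = 32-1 = 31
n=8: even, res = 31*2+8 = 70
n=7: not even, res = 70-1 = 69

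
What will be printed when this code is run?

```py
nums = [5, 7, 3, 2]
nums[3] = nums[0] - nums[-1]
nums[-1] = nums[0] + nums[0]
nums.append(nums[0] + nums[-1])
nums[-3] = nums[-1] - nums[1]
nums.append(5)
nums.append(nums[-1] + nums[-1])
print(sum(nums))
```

60

nums[3] = nums[0]-nums[-1] = 5-2 = 3 → [5, 7, 3, 3]
nums[-1] = nums[0]+nums[0] = 5+5 = 10 → [5, 7, 3, 10]
append nums[0]+nums[-1] = 5+10 = 15 → [5, 7, 3, 10, 15]
nums[-3] = nums[-1]-nums[1] = 15-7 = 8 → [5, 7, 8, 10, 15]
append 5 → [5, 7, 8, 10, 15, 5]
append nums[-1]+nums[-1] = 5+5 = 10 → [5, 7, 8, 10, 15, 5, 10]
sum = 60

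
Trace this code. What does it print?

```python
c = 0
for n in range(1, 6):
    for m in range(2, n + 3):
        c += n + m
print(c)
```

145

n=1,m=2: c = 0+3 = 3
n=1,m=3: c = 3+4 = 7
n=2,m=2: c = 7+4 = 11
n=2,m=3: c = 11+5 = 16
n=2,m=4: c = 16+6 = 22
n=3,m=2: c = 22+5 = 27
n=3,m=3: c = 27+6 = 33
n=3,m=4: c = 33+7 = 40
n=3,m=5: c = 40+8 = 48
n=4,m=2: c = 48+6 = 54
n=4,m=3: c = 54+7 = 61
n=4,m=4: c = 61+8 = 69
n=4,m=5: c = 69+9 = 78
n=4,m=6: c = 78+10 = 88
n=5,m=2: c = 88+7 = 95
n=5,m=3: c = 95+8 = 103
n=5,m=4: c = 103+9 = 112
n=5,m=5: c = 112+10 = 122
n=5,m=6: c = 122+11 = 133
n=5,m=7: c = 133+12 = 145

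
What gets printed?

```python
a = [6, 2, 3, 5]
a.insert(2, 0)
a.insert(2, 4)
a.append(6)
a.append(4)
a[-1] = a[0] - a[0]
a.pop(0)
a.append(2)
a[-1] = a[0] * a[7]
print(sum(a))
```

insert 0 at 2 → [6, 2, 0, 3, 5]
insert 4 at 2 → [6, 2, 4, 0, 3, 5]
append 6 → [6, 2, 4, 0, 3, 5, 6]
append 4 → [6, 2, 4, 0, 3, 5, 6, 4]
a[-1] = a[0]-a[0] = 6-6 = 0 → [6, 2, 4, 0, 3, 5, 6, 0]
pop(0) removes 6 → [2, 4, 0, 3, 5, 6, 0]
append 2 → [2, 4, 0, 3, 5, 6, 0, 2]
a[-1] = a[0]*a[7] = 2*2 = 4 → [2, 4, 0, 3, 5, 6, 0, 4]
sum = 24

24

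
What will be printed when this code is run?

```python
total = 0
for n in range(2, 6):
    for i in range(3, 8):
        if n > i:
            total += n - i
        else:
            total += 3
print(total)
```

55

n=2,i=3: not 2>3, total = 0+3 = 3
n=2,i=4: not 2>4, total = 3+3 = 6
n=2,i=5: not 2>5, total = 6+3 = 9
n=2,i=6: not 2>6, total = 9+3 = 12
n=2,i=7: not 2>7, total = 12+3 = 15
n=3,i=3: not 3>3, total = 15+3 = 18
n=3,i=4: not 3>4, total = 18+3 = 21
n=3,i=5: not 3>5, total = 21+3 = 24
n=3,i=6: not 3>6, total = 24+3 = 27
n=3,i=7: not 3>7, total = 27+3 = 30
n=4,i=3: 4>3, total = 30+1 = 31
n=4,i=4: not 4>4, total = 31+3 = 34
n=4,i=5: not 4>5, total = 34+3 = 37
n=4,i=6: not 4>6, total = 37+3 = 40
n=4,i=7: not 4>7, total = 40+3 = 43
n=5,i=3: 5>3, total = 43+2 = 45
n=5,i=4: 5>4, total = 45+1 = 46
n=5,i=5: not 5>5, total = 46+3 = 49
n=5,i=6: not 5>6, total = 49+3 = 52
n=5,i=7: not 5>7, total = 52+3 = 55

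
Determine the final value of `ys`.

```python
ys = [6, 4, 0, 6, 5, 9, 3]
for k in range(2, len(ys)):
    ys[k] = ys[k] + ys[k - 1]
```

k=2: ys[2] = 0+4 = 4 → [6, 4, 4, 6, 5, 9, 3]
k=3: ys[3] = 6+4 = 10 → [6, 4, 4, 10, 5, 9, 3]
k=4: ys[4] = 5+10 = 15 → [6, 4, 4, 10, 15, 9, 3]
k=5: ys[5] = 9+15 = 24 → [6, 4, 4, 10, 15, 24, 3]
k=6: ys[6] = 3+24 = 27 → [6, 4, 4, 10, 15, 24, 27]

[6, 4, 4, 10, 15, 24, 27]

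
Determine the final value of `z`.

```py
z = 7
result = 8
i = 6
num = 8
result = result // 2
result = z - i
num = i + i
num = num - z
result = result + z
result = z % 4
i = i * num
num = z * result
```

7

result = 8//2 = 4
result = 7-6 = 1
num = 6+6 = 12
num = 12-7 = 5
result = 1+7 = 8
result = 7%4 = 3
i = 6*5 = 30
num = 7*3 = 21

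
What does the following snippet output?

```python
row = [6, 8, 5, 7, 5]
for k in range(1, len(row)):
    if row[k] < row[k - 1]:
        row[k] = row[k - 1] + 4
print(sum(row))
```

62

k=1: 8>=6, unchanged → [6, 8, 5, 7, 5]
k=2: 5<8, row[2] = 8+4 = 12 → [6, 8, 12, 7, 5]
k=3: 7<12, row[3] = 12+4 = 16 → [6, 8, 12, 16, 5]
k=4: 5<16, row[4] = 16+4 = 20 → [6, 8, 12, 16, 20]
sum = 62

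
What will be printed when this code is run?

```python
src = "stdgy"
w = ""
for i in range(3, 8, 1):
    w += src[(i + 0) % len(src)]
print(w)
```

i=3: add src[3]='g' → 'g'
i=4: add src[4]='y' → 'gy'
i=5: add src[0]='s' → 'gys'
i=6: add src[1]='t' → 'gyst'
i=7: add src[2]='d' → 'gystd'

gystd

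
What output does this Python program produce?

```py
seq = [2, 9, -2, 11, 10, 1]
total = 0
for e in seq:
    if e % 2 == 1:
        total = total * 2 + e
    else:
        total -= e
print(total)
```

e=2: not odd, total = 0-2 = -2
e=9: odd, total = (-2)*2+9 = 5
e=-2: not odd, total = 5-(-2) = 7
e=11: odd, total = 7*2+11 = 25
e=10: not odd, total = 25-10 = 15
e=1: odd, total = 15*2+1 = 31

31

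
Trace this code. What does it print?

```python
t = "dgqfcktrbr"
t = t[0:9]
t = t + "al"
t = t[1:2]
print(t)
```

g

slice [0:9] → 'dgqfcktrb'
+ 'al' → 'dgqfcktrbal'
slice [1:2] → 'g'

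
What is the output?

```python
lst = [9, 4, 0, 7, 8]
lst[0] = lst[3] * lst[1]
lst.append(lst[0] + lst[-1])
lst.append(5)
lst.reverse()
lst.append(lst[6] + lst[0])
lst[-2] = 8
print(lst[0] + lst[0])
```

10

lst[0] = lst[3]*lst[1] = 7*4 = 28 → [28, 4, 0, 7, 8]
append lst[0]+lst[-1] = 28+8 = 36 → [28, 4, 0, 7, 8, 36]
append 5 → [28, 4, 0, 7, 8, 36, 5]
reverse → [5, 36, 8, 7, 0, 4, 28]
append lst[6]+lst[0] = 28+5 = 33 → [5, 36, 8, 7, 0, 4, 28, 33]
lst[-2] = 8 → [5, 36, 8, 7, 0, 4, 8, 33]
lst[0]+lst[0] = 5+5 = 10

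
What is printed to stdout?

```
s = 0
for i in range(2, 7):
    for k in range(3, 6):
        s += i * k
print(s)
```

i=2,k=3: s = 0+6 = 6
i=2,k=4: s = 6+8 = 14
i=2,k=5: s = 14+10 = 24
i=3,k=3: s = 24+9 = 33
i=3,k=4: s = 33+12 = 45
i=3,k=5: s = 45+15 = 60
i=4,k=3: s = 60+12 = 72
i=4,k=4: s = 72+16 = 88
i=4,k=5: s = 88+20 = 108
i=5,k=3: s = 108+15 = 123
i=5,k=4: s = 123+20 = 143
i=5,k=5: s = 143+25 = 168
i=6,k=3: s = 168+18 = 186
i=6,k=4: s = 186+24 = 210
i=6,k=5: s = 210+30 = 240

240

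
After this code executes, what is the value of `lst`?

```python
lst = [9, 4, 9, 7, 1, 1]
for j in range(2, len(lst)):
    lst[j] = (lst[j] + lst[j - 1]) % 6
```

[9, 4, 1, 2, 3, 4]

j=2: lst[2] = (9+4)%6 = 1 → [9, 4, 1, 7, 1, 1]
j=3: lst[3] = (7+1)%6 = 2 → [9, 4, 1, 2, 1, 1]
j=4: lst[4] = (1+2)%6 = 3 → [9, 4, 1, 2, 3, 1]
j=5: lst[5] = (1+3)%6 = 4 → [9, 4, 1, 2, 3, 4]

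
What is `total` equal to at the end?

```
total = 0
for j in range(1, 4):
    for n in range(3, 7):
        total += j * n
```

j=1,n=3: total = 0+3 = 3
j=1,n=4: total = 3+4 = 7
j=1,n=5: total = 7+5 = 12
j=1,n=6: total = 12+6 = 18
j=2,n=3: total = 18+6 = 24
j=2,n=4: total = 24+8 = 32
j=2,n=5: total = 32+10 = 42
j=2,n=6: total = 42+12 = 54
j=3,n=3: total = 54+9 = 63
j=3,n=4: total = 63+12 = 75
j=3,n=5: total = 75+15 = 90
j=3,n=6: total = 90+18 = 108

108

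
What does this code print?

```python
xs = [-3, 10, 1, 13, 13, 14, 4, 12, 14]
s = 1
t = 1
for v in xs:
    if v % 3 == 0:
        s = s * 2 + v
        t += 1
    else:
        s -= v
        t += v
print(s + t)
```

v=-3: %3==0, s = 1*2+(-3) = -1; t=2
v=10: not %3==0, s = (-1)-10 = -11; t=12
v=1: not %3==0, s = (-11)-1 = -12; t=13
v=13: not %3==0, s = (-12)-13 = -25; t=26
v=13: not %3==0, s = (-25)-13 = -38; t=39
v=14: not %3==0, s = (-38)-14 = -52; t=53
v=4: not %3==0, s = (-52)-4 = -56; t=57
v=12: %3==0, s = (-56)*2+12 = -100; t=58
v=14: not %3==0, s = (-100)-14 = -114; t=72
s+t = (-114)+72 = -42

-42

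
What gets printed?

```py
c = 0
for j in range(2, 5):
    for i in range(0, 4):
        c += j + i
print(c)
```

j=2,i=0: c = 0+2 = 2
j=2,i=1: c = 2+3 = 5
j=2,i=2: c = 5+4 = 9
j=2,i=3: c = 9+5 = 14
j=3,i=0: c = 14+3 = 17
j=3,i=1: c = 17+4 = 21
j=3,i=2: c = 21+5 = 26
j=3,i=3: c = 26+6 = 32
j=4,i=0: c = 32+4 = 36
j=4,i=1: c = 36+5 = 41
j=4,i=2: c = 41+6 = 47
j=4,i=3: c = 47+7 = 54

54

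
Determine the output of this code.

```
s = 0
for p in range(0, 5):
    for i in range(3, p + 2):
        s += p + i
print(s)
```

p=2,i=3: s = 0+5 = 5
p=3,i=3: s = 5+6 = 11
p=3,i=4: s = 11+7 = 18
p=4,i=3: s = 18+7 = 25
p=4,i=4: s = 25+8 = 33
p=4,i=5: s = 33+9 = 42

42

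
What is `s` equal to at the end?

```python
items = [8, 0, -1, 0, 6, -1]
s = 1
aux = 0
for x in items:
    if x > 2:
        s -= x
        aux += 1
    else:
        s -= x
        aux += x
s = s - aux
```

x=8: >2, s = 1-8 = -7; aux=1
x=0: not >2, s = (-7)-0 = -7; aux=1
x=-1: not >2, s = (-7)-(-1) = -6; aux=0
x=0: not >2, s = (-6)-0 = -6; aux=0
x=6: >2, s = (-6)-6 = -12; aux=1
x=-1: not >2, s = (-12)-(-1) = -11; aux=0
s-aux = (-11)-0 = -11

-11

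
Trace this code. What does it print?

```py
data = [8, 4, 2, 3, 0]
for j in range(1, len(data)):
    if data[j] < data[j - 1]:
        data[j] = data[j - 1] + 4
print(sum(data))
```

j=1: 4<8, data[1] = 8+4 = 12 → [8, 12, 2, 3, 0]
j=2: 2<12, data[2] = 12+4 = 16 → [8, 12, 16, 3, 0]
j=3: 3<16, data[3] = 16+4 = 20 → [8, 12, 16, 20, 0]
j=4: 0<20, data[4] = 20+4 = 24 → [8, 12, 16, 20, 24]
sum = 80

80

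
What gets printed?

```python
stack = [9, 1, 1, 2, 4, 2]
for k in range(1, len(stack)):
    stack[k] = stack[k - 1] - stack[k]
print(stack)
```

k=1: stack[1] = 9-1 = 8 → [9, 8, 1, 2, 4, 2]
k=2: stack[2] = 8-1 = 7 → [9, 8, 7, 2, 4, 2]
k=3: stack[3] = 7-2 = 5 → [9, 8, 7, 5, 4, 2]
k=4: stack[4] = 5-4 = 1 → [9, 8, 7, 5, 1, 2]
k=5: stack[5] = 1-2 = -1 → [9, 8, 7, 5, 1, -1]

[9, 8, 7, 5, 1, -1]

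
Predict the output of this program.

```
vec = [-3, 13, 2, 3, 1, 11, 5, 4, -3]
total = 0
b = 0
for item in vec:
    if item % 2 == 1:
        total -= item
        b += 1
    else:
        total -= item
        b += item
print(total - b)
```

-46

item=-3: odd, total = 0-(-3) = 3; b=1
item=13: odd, total = 3-13 = -10; b=2
item=2: not odd, total = (-10)-2 = -12; b=4
item=3: odd, total = (-12)-3 = -15; b=5
item=1: odd, total = (-15)-1 = -16; b=6
item=11: odd, total = (-16)-11 = -27; b=7
item=5: odd, total = (-27)-5 = -32; b=8
item=4: not odd, total = (-32)-4 = -36; b=12
item=-3: odd, total = (-36)-(-3) = -33; b=13
total-b = (-33)-13 = -46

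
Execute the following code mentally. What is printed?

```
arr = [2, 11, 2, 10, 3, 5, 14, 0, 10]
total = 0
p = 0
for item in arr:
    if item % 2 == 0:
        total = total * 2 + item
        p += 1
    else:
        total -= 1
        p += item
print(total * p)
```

item=2: even, total = 0*2+2 = 2; p=1
item=11: not even, total = 2-1 = 1; p=12
item=2: even, total = 1*2+2 = 4; p=13
item=10: even, total = 4*2+10 = 18; p=14
item=3: not even, total = 18-1 = 17; p=17
item=5: not even, total = 17-1 = 16; p=22
item=14: even, total = 16*2+14 = 46; p=23
item=0: even, total = 46*2+0 = 92; p=24
item=10: even, total = 92*2+10 = 194; p=25
total*p = 194*25 = 4850

4850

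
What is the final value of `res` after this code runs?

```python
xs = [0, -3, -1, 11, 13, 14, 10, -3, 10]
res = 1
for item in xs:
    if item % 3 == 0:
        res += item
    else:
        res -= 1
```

item=0: %3==0, res = 1+0 = 1
item=-3: %3==0, res = 1+(-3) = -2
item=-1: not %3==0, res = (-2)-1 = -3
item=11: not %3==0, res = (-3)-1 = -4
item=13: not %3==0, res = (-4)-1 = -5
item=14: not %3==0, res = (-5)-1 = -6
item=10: not %3==0, res = (-6)-1 = -7
item=-3: %3==0, res = (-7)+(-3) = -10
item=10: not %3==0, res = (-10)-1 = -11

-11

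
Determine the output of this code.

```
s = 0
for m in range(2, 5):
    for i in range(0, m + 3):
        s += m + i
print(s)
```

m=2,i=0: s = 0+2 = 2
m=2,i=1: s = 2+3 = 5
m=2,i=2: s = 5+4 = 9
m=2,i=3: s = 9+5 = 14
m=2,i=4: s = 14+6 = 20
m=3,i=0: s = 20+3 = 23
m=3,i=1: s = 23+4 = 27
m=3,i=2: s = 27+5 = 32
m=3,i=3: s = 32+6 = 38
m=3,i=4: s = 38+7 = 45
m=3,i=5: s = 45+8 = 53
m=4,i=0: s = 53+4 = 57
m=4,i=1: s = 57+5 = 62
m=4,i=2: s = 62+6 = 68
m=4,i=3: s = 68+7 = 75
m=4,i=4: s = 75+8 = 83
m=4,i=5: s = 83+9 = 92
m=4,i=6: s = 92+10 = 102

102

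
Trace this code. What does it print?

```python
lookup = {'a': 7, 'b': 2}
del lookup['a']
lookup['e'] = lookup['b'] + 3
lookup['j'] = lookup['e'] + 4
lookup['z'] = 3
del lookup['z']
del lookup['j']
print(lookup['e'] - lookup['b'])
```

del 'a' → {'b': 2}
lookup['e'] = lookup['b']+3 = 5 → {'b': 2, 'e': 5}
lookup['j'] = lookup['e']+4 = 9 → {'b': 2, 'e': 5, 'j': 9}
lookup['z'] = 3 → {'b': 2, 'e': 5, 'j': 9, 'z': 3}
del 'z' → {'b': 2, 'e': 5, 'j': 9}
del 'j' → {'b': 2, 'e': 5}
lookup['e']-lookup['b'] = 5-2 = 3

3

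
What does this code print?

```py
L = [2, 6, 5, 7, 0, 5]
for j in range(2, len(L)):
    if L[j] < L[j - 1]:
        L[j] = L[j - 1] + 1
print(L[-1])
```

j=2: 5<6, L[2] = 6+1 = 7 → [2, 6, 7, 7, 0, 5]
j=3: 7>=7, unchanged → [2, 6, 7, 7, 0, 5]
j=4: 0<7, L[4] = 7+1 = 8 → [2, 6, 7, 7, 8, 5]
j=5: 5<8, L[5] = 8+1 = 9 → [2, 6, 7, 7, 8, 9]

9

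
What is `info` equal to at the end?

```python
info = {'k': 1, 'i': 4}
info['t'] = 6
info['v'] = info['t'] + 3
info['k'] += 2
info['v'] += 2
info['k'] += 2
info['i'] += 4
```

{'k': 5, 'i': 8, 't': 6, 'v': 11}

info['t'] = 6 → {'k': 1, 'i': 4, 't': 6}
info['v'] = info['t']+3 = 9 → {'k': 1, 'i': 4, 't': 6, 'v': 9}
info['k'] = 1+2 = 3 → {'k': 3, 'i': 4, 't': 6, 'v': 9}
info['v'] = 9+2 = 11 → {'k': 3, 'i': 4, 't': 6, 'v': 11}
info['k'] = 3+2 = 5 → {'k': 5, 'i': 4, 't': 6, 'v': 11}
info['i'] = 4+4 = 8 → {'k': 5, 'i': 8, 't': 6, 'v': 11}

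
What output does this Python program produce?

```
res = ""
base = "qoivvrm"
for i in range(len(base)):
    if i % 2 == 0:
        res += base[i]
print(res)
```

i=0: add 'q' → 'q'
i=1: skip
i=2: add 'i' → 'qi'
i=3: skip
i=4: add 'v' → 'qiv'
i=5: skip
i=6: add 'm' → 'qivm'

qivm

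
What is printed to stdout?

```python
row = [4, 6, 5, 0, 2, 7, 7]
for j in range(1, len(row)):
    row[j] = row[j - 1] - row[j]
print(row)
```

j=1: row[1] = 4-6 = -2 → [4, -2, 5, 0, 2, 7, 7]
j=2: row[2] = (-2)-5 = -7 → [4, -2, -7, 0, 2, 7, 7]
j=3: row[3] = (-7)-0 = -7 → [4, -2, -7, -7, 2, 7, 7]
j=4: row[4] = (-7)-2 = -9 → [4, -2, -7, -7, -9, 7, 7]
j=5: row[5] = (-9)-7 = -16 → [4, -2, -7, -7, -9, -16, 7]
j=6: row[6] = (-16)-7 = -23 → [4, -2, -7, -7, -9, -16, -23]

[4, -2, -7, -7, -9, -16, -23]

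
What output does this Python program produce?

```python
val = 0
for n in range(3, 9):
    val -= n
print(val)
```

n=3: val = 0-3 = -3
n=4: val = (-3)-4 = -7
n=5: val = (-7)-5 = -12
n=6: val = (-12)-6 = -18
n=7: val = (-18)-7 = -25
n=8: val = (-25)-8 = -33

-33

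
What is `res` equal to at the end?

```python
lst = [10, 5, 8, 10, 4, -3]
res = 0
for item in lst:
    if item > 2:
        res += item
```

37

item=10: >2, res = 0+10 = 10
item=5: >2, res = 10+5 = 15
item=8: >2, res = 15+8 = 23
item=10: >2, res = 23+10 = 33
item=4: >2, res = 33+4 = 37
item=-3: not >2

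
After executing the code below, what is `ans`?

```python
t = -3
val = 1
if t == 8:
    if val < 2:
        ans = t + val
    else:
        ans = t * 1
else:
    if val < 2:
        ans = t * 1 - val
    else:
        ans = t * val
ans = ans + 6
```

t=-3, val=1
t == 8 is False; val < 2 is True
→ ans = t * 1 - val = -4
ans = (-4)+6 = 2

2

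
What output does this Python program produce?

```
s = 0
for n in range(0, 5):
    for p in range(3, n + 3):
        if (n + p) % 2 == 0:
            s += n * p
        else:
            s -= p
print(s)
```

60

n=1,p=3: even sum, s = 0+3 = 3
n=2,p=3: odd sum, s = 3-3 = 0
n=2,p=4: even sum, s = 0+8 = 8
n=3,p=3: even sum, s = 8+9 = 17
n=3,p=4: odd sum, s = 17-4 = 13
n=3,p=5: even sum, s = 13+15 = 28
n=4,p=3: odd sum, s = 28-3 = 25
n=4,p=4: even sum, s = 25+16 = 41
n=4,p=5: odd sum, s = 41-5 = 36
n=4,p=6: even sum, s = 36+24 = 60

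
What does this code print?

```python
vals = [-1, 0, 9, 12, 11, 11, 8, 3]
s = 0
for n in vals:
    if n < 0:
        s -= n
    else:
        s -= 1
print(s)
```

-6

n=-1: <0, s = 0-(-1) = 1
n=0: not <0, s = 1-1 = 0
n=9: not <0, s = 0-1 = -1
n=12: not <0, s = (-1)-1 = -2
n=11: not <0, s = (-2)-1 = -3
n=11: not <0, s = (-3)-1 = -4
n=8: not <0, s = (-4)-1 = -5
n=3: not <0, s = (-5)-1 = -6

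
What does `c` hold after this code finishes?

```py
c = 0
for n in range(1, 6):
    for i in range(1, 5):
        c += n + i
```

110

n=1,i=1: c = 0+2 = 2
n=1,i=2: c = 2+3 = 5
n=1,i=3: c = 5+4 = 9
n=1,i=4: c = 9+5 = 14
n=2,i=1: c = 14+3 = 17
n=2,i=2: c = 17+4 = 21
n=2,i=3: c = 21+5 = 26
n=2,i=4: c = 26+6 = 32
n=3,i=1: c = 32+4 = 36
n=3,i=2: c = 36+5 = 41
n=3,i=3: c = 41+6 = 47
n=3,i=4: c = 47+7 = 54
n=4,i=1: c = 54+5 = 59
n=4,i=2: c = 59+6 = 65
n=4,i=3: c = 65+7 = 72
n=4,i=4: c = 72+8 = 80
n=5,i=1: c = 80+6 = 86
n=5,i=2: c = 86+7 = 93
n=5,i=3: c = 93+8 = 101
n=5,i=4: c = 101+9 = 110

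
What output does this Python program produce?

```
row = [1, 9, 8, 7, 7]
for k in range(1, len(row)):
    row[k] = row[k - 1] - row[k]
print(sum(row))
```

k=1: row[1] = 1-9 = -8 → [1, -8, 8, 7, 7]
k=2: row[2] = (-8)-8 = -16 → [1, -8, -16, 7, 7]
k=3: row[3] = (-16)-7 = -23 → [1, -8, -16, -23, 7]
k=4: row[4] = (-23)-7 = -30 → [1, -8, -16, -23, -30]
sum = -76

-76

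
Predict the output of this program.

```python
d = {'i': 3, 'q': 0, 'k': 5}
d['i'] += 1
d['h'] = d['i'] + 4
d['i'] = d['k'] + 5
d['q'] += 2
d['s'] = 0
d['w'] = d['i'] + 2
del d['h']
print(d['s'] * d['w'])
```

0

d['i'] = 3+1 = 4 → {'i': 4, 'q': 0, 'k': 5}
d['h'] = d['i']+4 = 8 → {'i': 4, 'q': 0, 'k': 5, 'h': 8}
d['i'] = d['k']+5 = 10 → {'i': 10, 'q': 0, 'k': 5, 'h': 8}
d['q'] = 0+2 = 2 → {'i': 10, 'q': 2, 'k': 5, 'h': 8}
d['s'] = 0 → {'i': 10, 'q': 2, 'k': 5, 'h': 8, 's': 0}
d['w'] = d['i']+2 = 12 → {'i': 10, 'q': 2, 'k': 5, 'h': 8, 's': 0, 'w': 12}
del 'h' → {'i': 10, 'q': 2, 'k': 5, 's': 0, 'w': 12}
d['s']*d['w'] = 0*12 = 0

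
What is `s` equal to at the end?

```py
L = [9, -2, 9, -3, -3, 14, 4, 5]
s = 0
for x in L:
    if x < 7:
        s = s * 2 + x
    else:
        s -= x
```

-543

x=9: not <7, s = 0-9 = -9
x=-2: <7, s = (-9)*2+(-2) = -20
x=9: not <7, s = (-20)-9 = -29
x=-3: <7, s = (-29)*2+(-3) = -61
x=-3: <7, s = (-61)*2+(-3) = -125
x=14: not <7, s = (-125)-14 = -139
x=4: <7, s = (-139)*2+4 = -274
x=5: <7, s = (-274)*2+5 = -543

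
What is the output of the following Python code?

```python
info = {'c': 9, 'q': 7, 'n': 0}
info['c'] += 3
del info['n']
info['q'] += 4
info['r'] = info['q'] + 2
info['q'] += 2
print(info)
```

info['c'] = 9+3 = 12 → {'c': 12, 'q': 7, 'n': 0}
del 'n' → {'c': 12, 'q': 7}
info['q'] = 7+4 = 11 → {'c': 12, 'q': 11}
info['r'] = info['q']+2 = 13 → {'c': 12, 'q': 11, 'r': 13}
info['q'] = 11+2 = 13 → {'c': 12, 'q': 13, 'r': 13}

{'c': 12, 'q': 13, 'r': 13}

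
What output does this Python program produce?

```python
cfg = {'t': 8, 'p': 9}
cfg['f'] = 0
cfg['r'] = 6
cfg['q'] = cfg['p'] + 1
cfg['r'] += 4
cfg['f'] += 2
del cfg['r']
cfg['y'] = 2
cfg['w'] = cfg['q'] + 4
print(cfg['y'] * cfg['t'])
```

16

cfg['f'] = 0 → {'t': 8, 'p': 9, 'f': 0}
cfg['r'] = 6 → {'t': 8, 'p': 9, 'f': 0, 'r': 6}
cfg['q'] = cfg['p']+1 = 10 → {'t': 8, 'p': 9, 'f': 0, 'r': 6, 'q': 10}
cfg['r'] = 6+4 = 10 → {'t': 8, 'p': 9, 'f': 0, 'r': 10, 'q': 10}
cfg['f'] = 0+2 = 2 → {'t': 8, 'p': 9, 'f': 2, 'r': 10, 'q': 10}
del 'r' → {'t': 8, 'p': 9, 'f': 2, 'q': 10}
cfg['y'] = 2 → {'t': 8, 'p': 9, 'f': 2, 'q': 10, 'y': 2}
cfg['w'] = cfg['q']+4 = 14 → {'t': 8, 'p': 9, 'f': 2, 'q': 10, 'y': 2, 'w': 14}
cfg['y']*cfg['t'] = 2*8 = 16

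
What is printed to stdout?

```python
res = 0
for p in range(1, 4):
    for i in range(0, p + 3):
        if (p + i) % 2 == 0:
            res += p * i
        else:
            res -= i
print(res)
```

p=1,i=0: odd sum, res = 0-0 = 0
p=1,i=1: even sum, res = 0+1 = 1
p=1,i=2: odd sum, res = 1-2 = -1
p=1,i=3: even sum, res = (-1)+3 = 2
p=2,i=0: even sum, res = 2+0 = 2
p=2,i=1: odd sum, res = 2-1 = 1
p=2,i=2: even sum, res = 1+4 = 5
p=2,i=3: odd sum, res = 5-3 = 2
p=2,i=4: even sum, res = 2+8 = 10
p=3,i=0: odd sum, res = 10-0 = 10
p=3,i=1: even sum, res = 10+3 = 13
p=3,i=2: odd sum, res = 13-2 = 11
p=3,i=3: even sum, res = 11+9 = 20
p=3,i=4: odd sum, res = 20-4 = 16
p=3,i=5: even sum, res = 16+15 = 31

31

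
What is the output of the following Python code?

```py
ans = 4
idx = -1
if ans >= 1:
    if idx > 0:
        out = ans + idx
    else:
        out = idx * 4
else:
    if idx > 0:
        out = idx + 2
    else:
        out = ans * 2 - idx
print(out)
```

-4

ans=4, idx=-1
ans >= 1 is True; idx > 0 is False
→ out = idx * 4 = -4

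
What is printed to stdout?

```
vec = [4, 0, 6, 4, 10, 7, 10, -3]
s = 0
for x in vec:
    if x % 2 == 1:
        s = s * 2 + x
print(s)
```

11

x=4: not odd
x=0: not odd
x=6: not odd
x=4: not odd
x=10: not odd
x=7: odd, s = 0*2+7 = 7
x=10: not odd
x=-3: odd, s = 7*2+(-3) = 11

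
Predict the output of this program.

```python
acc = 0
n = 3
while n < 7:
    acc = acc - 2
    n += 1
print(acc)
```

n=3: acc = 0-2 = -2
n=4: acc = (-2)-2 = -4
n=5: acc = (-4)-2 = -6
n=6: acc = (-6)-2 = -8

-8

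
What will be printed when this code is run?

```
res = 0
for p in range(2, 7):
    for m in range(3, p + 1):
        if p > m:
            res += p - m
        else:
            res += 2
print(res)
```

p=3,m=3: not 3>3, res = 0+2 = 2
p=4,m=3: 4>3, res = 2+1 = 3
p=4,m=4: not 4>4, res = 3+2 = 5
p=5,m=3: 5>3, res = 5+2 = 7
p=5,m=4: 5>4, res = 7+1 = 8
p=5,m=5: not 5>5, res = 8+2 = 10
p=6,m=3: 6>3, res = 10+3 = 13
p=6,m=4: 6>4, res = 13+2 = 15
p=6,m=5: 6>5, res = 15+1 = 16
p=6,m=6: not 6>6, res = 16+2 = 18

18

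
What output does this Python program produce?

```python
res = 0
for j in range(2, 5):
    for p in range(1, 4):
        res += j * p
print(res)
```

54

j=2,p=1: res = 0+2 = 2
j=2,p=2: res = 2+4 = 6
j=2,p=3: res = 6+6 = 12
j=3,p=1: res = 12+3 = 15
j=3,p=2: res = 15+6 = 21
j=3,p=3: res = 21+9 = 30
j=4,p=1: res = 30+4 = 34
j=4,p=2: res = 34+8 = 42
j=4,p=3: res = 42+12 = 54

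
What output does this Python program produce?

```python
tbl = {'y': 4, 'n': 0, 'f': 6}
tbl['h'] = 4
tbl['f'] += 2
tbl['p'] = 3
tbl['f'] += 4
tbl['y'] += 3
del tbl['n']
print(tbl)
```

{'y': 7, 'f': 12, 'h': 4, 'p': 3}

tbl['h'] = 4 → {'y': 4, 'n': 0, 'f': 6, 'h': 4}
tbl['f'] = 6+2 = 8 → {'y': 4, 'n': 0, 'f': 8, 'h': 4}
tbl['p'] = 3 → {'y': 4, 'n': 0, 'f': 8, 'h': 4, 'p': 3}
tbl['f'] = 8+4 = 12 → {'y': 4, 'n': 0, 'f': 12, 'h': 4, 'p': 3}
tbl['y'] = 4+3 = 7 → {'y': 7, 'n': 0, 'f': 12, 'h': 4, 'p': 3}
del 'n' → {'y': 7, 'f': 12, 'h': 4, 'p': 3}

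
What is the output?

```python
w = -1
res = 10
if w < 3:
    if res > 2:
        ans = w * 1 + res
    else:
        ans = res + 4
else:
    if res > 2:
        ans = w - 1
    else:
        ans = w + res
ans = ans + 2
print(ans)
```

w=-1, res=10
w < 3 is True; res > 2 is True
→ ans = w * 1 + res = 9
ans = 9+2 = 11

11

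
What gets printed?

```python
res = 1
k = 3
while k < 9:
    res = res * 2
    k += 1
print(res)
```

64

k=3: res = 1*2 = 2
k=4: res = 2*2 = 4
k=5: res = 4*2 = 8
k=6: res = 8*2 = 16
k=7: res = 16*2 = 32
k=8: res = 32*2 = 64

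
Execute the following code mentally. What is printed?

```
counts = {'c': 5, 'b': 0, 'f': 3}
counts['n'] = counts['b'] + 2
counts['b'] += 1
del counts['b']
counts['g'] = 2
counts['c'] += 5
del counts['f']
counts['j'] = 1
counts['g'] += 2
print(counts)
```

counts['n'] = counts['b']+2 = 2 → {'c': 5, 'b': 0, 'f': 3, 'n': 2}
counts['b'] = 0+1 = 1 → {'c': 5, 'b': 1, 'f': 3, 'n': 2}
del 'b' → {'c': 5, 'f': 3, 'n': 2}
counts['g'] = 2 → {'c': 5, 'f': 3, 'n': 2, 'g': 2}
counts['c'] = 5+5 = 10 → {'c': 10, 'f': 3, 'n': 2, 'g': 2}
del 'f' → {'c': 10, 'n': 2, 'g': 2}
counts['j'] = 1 → {'c': 10, 'n': 2, 'g': 2, 'j': 1}
counts['g'] = 2+2 = 4 → {'c': 10, 'n': 2, 'g': 4, 'j': 1}

{'c': 10, 'n': 2, 'g': 4, 'j': 1}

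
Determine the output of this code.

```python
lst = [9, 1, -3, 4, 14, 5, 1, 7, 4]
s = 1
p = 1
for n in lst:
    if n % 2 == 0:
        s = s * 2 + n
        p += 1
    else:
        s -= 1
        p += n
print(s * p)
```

624

n=9: not even, s = 1-1 = 0; p=10
n=1: not even, s = 0-1 = -1; p=11
n=-3: not even, s = (-1)-1 = -2; p=8
n=4: even, s = (-2)*2+4 = 0; p=9
n=14: even, s = 0*2+14 = 14; p=10
n=5: not even, s = 14-1 = 13; p=15
n=1: not even, s = 13-1 = 12; p=16
n=7: not even, s = 12-1 = 11; p=23
n=4: even, s = 11*2+4 = 26; p=24
s*p = 26*24 = 624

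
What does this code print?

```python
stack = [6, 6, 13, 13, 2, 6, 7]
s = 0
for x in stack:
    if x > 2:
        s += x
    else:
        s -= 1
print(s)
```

x=6: >2, s = 0+6 = 6
x=6: >2, s = 6+6 = 12
x=13: >2, s = 12+13 = 25
x=13: >2, s = 25+13 = 38
x=2: not >2, s = 38-1 = 37
x=6: >2, s = 37+6 = 43
x=7: >2, s = 43+7 = 50

50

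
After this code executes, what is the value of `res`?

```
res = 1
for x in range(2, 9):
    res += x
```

36

x=2: res = 1+2 = 3
x=3: res = 3+3 = 6
x=4: res = 6+4 = 10
x=5: res = 10+5 = 15
x=6: res = 15+6 = 21
x=7: res = 21+7 = 28
x=8: res = 28+8 = 36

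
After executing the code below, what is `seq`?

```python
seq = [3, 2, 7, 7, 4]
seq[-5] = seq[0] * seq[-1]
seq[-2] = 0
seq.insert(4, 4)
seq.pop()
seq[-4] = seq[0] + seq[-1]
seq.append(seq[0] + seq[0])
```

[12, 16, 7, 0, 4, 24]

seq[-5] = seq[0]*seq[-1] = 3*4 = 12 → [12, 2, 7, 7, 4]
seq[-2] = 0 → [12, 2, 7, 0, 4]
insert 4 at 4 → [12, 2, 7, 0, 4, 4]
pop() removes 4 → [12, 2, 7, 0, 4]
seq[-4] = seq[0]+seq[-1] = 12+4 = 16 → [12, 16, 7, 0, 4]
append seq[0]+seq[0] = 12+12 = 24 → [12, 16, 7, 0, 4, 24]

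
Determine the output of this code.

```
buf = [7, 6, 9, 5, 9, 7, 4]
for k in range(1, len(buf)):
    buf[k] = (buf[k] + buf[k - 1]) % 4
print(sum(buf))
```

19

k=1: buf[1] = (6+7)%4 = 1 → [7, 1, 9, 5, 9, 7, 4]
k=2: buf[2] = (9+1)%4 = 2 → [7, 1, 2, 5, 9, 7, 4]
k=3: buf[3] = (5+2)%4 = 3 → [7, 1, 2, 3, 9, 7, 4]
k=4: buf[4] = (9+3)%4 = 0 → [7, 1, 2, 3, 0, 7, 4]
k=5: buf[5] = (7+0)%4 = 3 → [7, 1, 2, 3, 0, 3, 4]
k=6: buf[6] = (4+3)%4 = 3 → [7, 1, 2, 3, 0, 3, 3]
sum = 19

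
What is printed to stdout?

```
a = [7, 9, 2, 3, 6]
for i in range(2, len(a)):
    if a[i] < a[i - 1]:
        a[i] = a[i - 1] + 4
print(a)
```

i=2: 2<9, a[2] = 9+4 = 13 → [7, 9, 13, 3, 6]
i=3: 3<13, a[3] = 13+4 = 17 → [7, 9, 13, 17, 6]
i=4: 6<17, a[4] = 17+4 = 21 → [7, 9, 13, 17, 21]

[7, 9, 13, 17, 21]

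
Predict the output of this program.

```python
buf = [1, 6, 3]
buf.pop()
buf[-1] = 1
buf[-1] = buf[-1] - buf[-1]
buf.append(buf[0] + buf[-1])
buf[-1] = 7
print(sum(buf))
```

8

pop() removes 3 → [1, 6]
buf[-1] = 1 → [1, 1]
buf[-1] = buf[-1]-buf[-1] = 1-1 = 0 → [1, 0]
append buf[0]+buf[-1] = 1+0 = 1 → [1, 0, 1]
buf[-1] = 7 → [1, 0, 7]
sum = 8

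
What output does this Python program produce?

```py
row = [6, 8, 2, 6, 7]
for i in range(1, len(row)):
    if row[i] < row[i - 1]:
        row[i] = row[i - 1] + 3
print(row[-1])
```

i=1: 8>=6, unchanged → [6, 8, 2, 6, 7]
i=2: 2<8, row[2] = 8+3 = 11 → [6, 8, 11, 6, 7]
i=3: 6<11, row[3] = 11+3 = 14 → [6, 8, 11, 14, 7]
i=4: 7<14, row[4] = 14+3 = 17 → [6, 8, 11, 14, 17]

17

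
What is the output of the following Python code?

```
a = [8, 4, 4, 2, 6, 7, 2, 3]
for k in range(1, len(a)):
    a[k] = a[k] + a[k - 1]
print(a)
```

k=1: a[1] = 4+8 = 12 → [8, 12, 4, 2, 6, 7, 2, 3]
k=2: a[2] = 4+12 = 16 → [8, 12, 16, 2, 6, 7, 2, 3]
k=3: a[3] = 2+16 = 18 → [8, 12, 16, 18, 6, 7, 2, 3]
k=4: a[4] = 6+18 = 24 → [8, 12, 16, 18, 24, 7, 2, 3]
k=5: a[5] = 7+24 = 31 → [8, 12, 16, 18, 24, 31, 2, 3]
k=6: a[6] = 2+31 = 33 → [8, 12, 16, 18, 24, 31, 33, 3]
k=7: a[7] = 3+33 = 36 → [8, 12, 16, 18, 24, 31, 33, 36]

[8, 12, 16, 18, 24, 31, 33, 36]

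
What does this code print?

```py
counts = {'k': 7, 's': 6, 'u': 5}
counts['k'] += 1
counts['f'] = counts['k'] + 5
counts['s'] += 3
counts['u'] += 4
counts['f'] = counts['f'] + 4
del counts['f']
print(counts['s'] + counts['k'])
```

counts['k'] = 7+1 = 8 → {'k': 8, 's': 6, 'u': 5}
counts['f'] = counts['k']+5 = 13 → {'k': 8, 's': 6, 'u': 5, 'f': 13}
counts['s'] = 6+3 = 9 → {'k': 8, 's': 9, 'u': 5, 'f': 13}
counts['u'] = 5+4 = 9 → {'k': 8, 's': 9, 'u': 9, 'f': 13}
counts['f'] = counts['f']+4 = 17 → {'k': 8, 's': 9, 'u': 9, 'f': 17}
del 'f' → {'k': 8, 's': 9, 'u': 9}
counts['s']+counts['k'] = 9+8 = 17

17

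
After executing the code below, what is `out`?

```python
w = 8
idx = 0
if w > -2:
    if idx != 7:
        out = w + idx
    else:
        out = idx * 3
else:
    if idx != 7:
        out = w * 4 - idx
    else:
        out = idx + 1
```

8

w=8, idx=0
w > -2 is True; idx != 7 is True
→ out = w + idx = 8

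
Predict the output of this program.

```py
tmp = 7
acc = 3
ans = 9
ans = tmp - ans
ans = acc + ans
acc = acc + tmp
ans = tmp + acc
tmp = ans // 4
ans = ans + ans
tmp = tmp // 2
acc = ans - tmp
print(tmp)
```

2

ans = 7-9 = -2
ans = 3+(-2) = 1
acc = 3+7 = 10
ans = 7+10 = 17
tmp = 17//4 = 4
ans = 17+17 = 34
tmp = 4//2 = 2
acc = 34-2 = 32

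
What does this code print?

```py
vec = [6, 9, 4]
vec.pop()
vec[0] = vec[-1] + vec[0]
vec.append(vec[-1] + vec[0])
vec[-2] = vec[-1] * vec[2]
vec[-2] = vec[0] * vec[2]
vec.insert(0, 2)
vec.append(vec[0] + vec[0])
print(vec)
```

pop() removes 4 → [6, 9]
vec[0] = vec[-1]+vec[0] = 9+6 = 15 → [15, 9]
append vec[-1]+vec[0] = 9+15 = 24 → [15, 9, 24]
vec[-2] = vec[-1]*vec[2] = 24*24 = 576 → [15, 576, 24]
vec[-2] = vec[0]*vec[2] = 15*24 = 360 → [15, 360, 24]
insert 2 at 0 → [2, 15, 360, 24]
append vec[0]+vec[0] = 2+2 = 4 → [2, 15, 360, 24, 4]

[2, 15, 360, 24, 4]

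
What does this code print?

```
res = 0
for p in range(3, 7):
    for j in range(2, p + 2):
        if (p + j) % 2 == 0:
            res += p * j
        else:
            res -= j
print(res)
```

104

p=3,j=2: odd sum, res = 0-2 = -2
p=3,j=3: even sum, res = (-2)+9 = 7
p=3,j=4: odd sum, res = 7-4 = 3
p=4,j=2: even sum, res = 3+8 = 11
p=4,j=3: odd sum, res = 11-3 = 8
p=4,j=4: even sum, res = 8+16 = 24
p=4,j=5: odd sum, res = 24-5 = 19
p=5,j=2: odd sum, res = 19-2 = 17
p=5,j=3: even sum, res = 17+15 = 32
p=5,j=4: odd sum, res = 32-4 = 28
p=5,j=5: even sum, res = 28+25 = 53
p=5,j=6: odd sum, res = 53-6 = 47
p=6,j=2: even sum, res = 47+12 = 59
p=6,j=3: odd sum, res = 59-3 = 56
p=6,j=4: even sum, res = 56+24 = 80
p=6,j=5: odd sum, res = 80-5 = 75
p=6,j=6: even sum, res = 75+36 = 111
p=6,j=7: odd sum, res = 111-7 = 104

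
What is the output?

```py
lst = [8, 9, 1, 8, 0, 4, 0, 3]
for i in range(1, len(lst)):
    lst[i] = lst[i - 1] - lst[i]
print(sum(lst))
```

-60

i=1: lst[1] = 8-9 = -1 → [8, -1, 1, 8, 0, 4, 0, 3]
i=2: lst[2] = (-1)-1 = -2 → [8, -1, -2, 8, 0, 4, 0, 3]
i=3: lst[3] = (-2)-8 = -10 → [8, -1, -2, -10, 0, 4, 0, 3]
i=4: lst[4] = (-10)-0 = -10 → [8, -1, -2, -10, -10, 4, 0, 3]
i=5: lst[5] = (-10)-4 = -14 → [8, -1, -2, -10, -10, -14, 0, 3]
i=6: lst[6] = (-14)-0 = -14 → [8, -1, -2, -10, -10, -14, -14, 3]
i=7: lst[7] = (-14)-3 = -17 → [8, -1, -2, -10, -10, -14, -14, -17]
sum = -60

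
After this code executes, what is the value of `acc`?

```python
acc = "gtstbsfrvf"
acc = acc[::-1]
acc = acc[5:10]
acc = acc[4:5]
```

'g'

reverse → 'fvrfsbtstg'
slice [5:10] → 'btstg'
slice [4:5] → 'g'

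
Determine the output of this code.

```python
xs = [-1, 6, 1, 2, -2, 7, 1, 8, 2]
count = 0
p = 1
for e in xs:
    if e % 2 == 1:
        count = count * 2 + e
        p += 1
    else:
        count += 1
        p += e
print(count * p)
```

e=-1: odd, count = 0*2+(-1) = -1; p=2
e=6: not odd, count = (-1)+1 = 0; p=8
e=1: odd, count = 0*2+1 = 1; p=9
e=2: not odd, count = 1+1 = 2; p=11
e=-2: not odd, count = 2+1 = 3; p=9
e=7: odd, count = 3*2+7 = 13; p=10
e=1: odd, count = 13*2+1 = 27; p=11
e=8: not odd, count = 27+1 = 28; p=19
e=2: not odd, count = 28+1 = 29; p=21
count*p = 29*21 = 609

609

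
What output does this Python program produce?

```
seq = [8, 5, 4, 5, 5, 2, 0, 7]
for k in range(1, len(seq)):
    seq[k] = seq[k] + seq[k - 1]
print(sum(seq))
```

181

k=1: seq[1] = 5+8 = 13 → [8, 13, 4, 5, 5, 2, 0, 7]
k=2: seq[2] = 4+13 = 17 → [8, 13, 17, 5, 5, 2, 0, 7]
k=3: seq[3] = 5+17 = 22 → [8, 13, 17, 22, 5, 2, 0, 7]
k=4: seq[4] = 5+22 = 27 → [8, 13, 17, 22, 27, 2, 0, 7]
k=5: seq[5] = 2+27 = 29 → [8, 13, 17, 22, 27, 29, 0, 7]
k=6: seq[6] = 0+29 = 29 → [8, 13, 17, 22, 27, 29, 29, 7]
k=7: seq[7] = 7+29 = 36 → [8, 13, 17, 22, 27, 29, 29, 36]
sum = 181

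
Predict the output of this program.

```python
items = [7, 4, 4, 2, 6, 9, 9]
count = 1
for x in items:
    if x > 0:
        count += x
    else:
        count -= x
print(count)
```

x=7: >0, count = 1+7 = 8
x=4: >0, count = 8+4 = 12
x=4: >0, count = 12+4 = 16
x=2: >0, count = 16+2 = 18
x=6: >0, count = 18+6 = 24
x=9: >0, count = 24+9 = 33
x=9: >0, count = 33+9 = 42

42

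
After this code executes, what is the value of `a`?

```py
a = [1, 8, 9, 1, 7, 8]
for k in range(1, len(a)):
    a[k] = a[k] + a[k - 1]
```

[1, 9, 18, 19, 26, 34]

k=1: a[1] = 8+1 = 9 → [1, 9, 9, 1, 7, 8]
k=2: a[2] = 9+9 = 18 → [1, 9, 18, 1, 7, 8]
k=3: a[3] = 1+18 = 19 → [1, 9, 18, 19, 7, 8]
k=4: a[4] = 7+19 = 26 → [1, 9, 18, 19, 26, 8]
k=5: a[5] = 8+26 = 34 → [1, 9, 18, 19, 26, 34]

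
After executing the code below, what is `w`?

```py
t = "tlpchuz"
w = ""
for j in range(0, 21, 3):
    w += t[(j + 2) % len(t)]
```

j=0: add t[2]='p' → 'p'
j=3: add t[5]='u' → 'pu'
j=6: add t[1]='l' → 'pul'
j=9: add t[4]='h' → 'pulh'
j=12: add t[0]='t' → 'pulht'
j=15: add t[3]='c' → 'pulhtc'
j=18: add t[6]='z' → 'pulhtcz'

'pulhtcz'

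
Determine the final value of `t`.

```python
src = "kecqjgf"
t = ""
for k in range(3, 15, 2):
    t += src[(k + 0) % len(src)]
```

'qgkcjf'

k=3: add src[3]='q' → 'q'
k=5: add src[5]='g' → 'qg'
k=7: add src[0]='k' → 'qgk'
k=9: add src[2]='c' → 'qgkc'
k=11: add src[4]='j' → 'qgkcj'
k=13: add src[6]='f' → 'qgkcjf'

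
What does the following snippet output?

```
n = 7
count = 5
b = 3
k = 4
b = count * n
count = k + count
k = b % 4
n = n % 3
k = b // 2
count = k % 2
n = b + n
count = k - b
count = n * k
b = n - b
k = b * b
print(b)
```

1

b = 5*7 = 35
count = 4+5 = 9
k = 35%4 = 3
n = 7%3 = 1
k = 35//2 = 17
count = 17%2 = 1
n = 35+1 = 36
count = 17-35 = -18
count = 36*17 = 612
b = 36-35 = 1
k = 1*1 = 1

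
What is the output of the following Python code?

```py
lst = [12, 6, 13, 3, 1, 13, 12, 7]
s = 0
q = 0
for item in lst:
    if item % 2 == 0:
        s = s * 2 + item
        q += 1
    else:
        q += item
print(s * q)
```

2880

item=12: even, s = 0*2+12 = 12; q=1
item=6: even, s = 12*2+6 = 30; q=2
item=13: not even; q=15
item=3: not even; q=18
item=1: not even; q=19
item=13: not even; q=32
item=12: even, s = 30*2+12 = 72; q=33
item=7: not even; q=40
s*q = 72*40 = 2880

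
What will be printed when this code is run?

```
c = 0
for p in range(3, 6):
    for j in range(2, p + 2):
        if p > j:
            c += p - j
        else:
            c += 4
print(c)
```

p=3,j=2: 3>2, c = 0+1 = 1
p=3,j=3: not 3>3, c = 1+4 = 5
p=3,j=4: not 3>4, c = 5+4 = 9
p=4,j=2: 4>2, c = 9+2 = 11
p=4,j=3: 4>3, c = 11+1 = 12
p=4,j=4: not 4>4, c = 12+4 = 16
p=4,j=5: not 4>5, c = 16+4 = 20
p=5,j=2: 5>2, c = 20+3 = 23
p=5,j=3: 5>3, c = 23+2 = 25
p=5,j=4: 5>4, c = 25+1 = 26
p=5,j=5: not 5>5, c = 26+4 = 30
p=5,j=6: not 5>6, c = 30+4 = 34

34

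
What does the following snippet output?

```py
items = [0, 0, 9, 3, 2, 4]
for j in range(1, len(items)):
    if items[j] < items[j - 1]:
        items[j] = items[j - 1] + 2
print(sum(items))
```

j=1: 0>=0, unchanged → [0, 0, 9, 3, 2, 4]
j=2: 9>=0, unchanged → [0, 0, 9, 3, 2, 4]
j=3: 3<9, items[3] = 9+2 = 11 → [0, 0, 9, 11, 2, 4]
j=4: 2<11, items[4] = 11+2 = 13 → [0, 0, 9, 11, 13, 4]
j=5: 4<13, items[5] = 13+2 = 15 → [0, 0, 9, 11, 13, 15]
sum = 48

48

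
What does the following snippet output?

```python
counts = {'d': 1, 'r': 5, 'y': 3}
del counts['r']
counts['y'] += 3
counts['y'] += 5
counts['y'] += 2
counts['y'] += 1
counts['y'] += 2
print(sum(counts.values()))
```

17

del 'r' → {'d': 1, 'y': 3}
counts['y'] = 3+3 = 6 → {'d': 1, 'y': 6}
counts['y'] = 6+5 = 11 → {'d': 1, 'y': 11}
counts['y'] = 11+2 = 13 → {'d': 1, 'y': 13}
counts['y'] = 13+1 = 14 → {'d': 1, 'y': 14}
counts['y'] = 14+2 = 16 → {'d': 1, 'y': 16}
sum of values = 17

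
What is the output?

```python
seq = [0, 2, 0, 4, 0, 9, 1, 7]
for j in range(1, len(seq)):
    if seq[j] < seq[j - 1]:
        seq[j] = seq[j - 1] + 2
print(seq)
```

j=1: 2>=0, unchanged → [0, 2, 0, 4, 0, 9, 1, 7]
j=2: 0<2, seq[2] = 2+2 = 4 → [0, 2, 4, 4, 0, 9, 1, 7]
j=3: 4>=4, unchanged → [0, 2, 4, 4, 0, 9, 1, 7]
j=4: 0<4, seq[4] = 4+2 = 6 → [0, 2, 4, 4, 6, 9, 1, 7]
j=5: 9>=6, unchanged → [0, 2, 4, 4, 6, 9, 1, 7]
j=6: 1<9, seq[6] = 9+2 = 11 → [0, 2, 4, 4, 6, 9, 11, 7]
j=7: 7<11, seq[7] = 11+2 = 13 → [0, 2, 4, 4, 6, 9, 11, 13]

[0, 2, 4, 4, 6, 9, 11, 13]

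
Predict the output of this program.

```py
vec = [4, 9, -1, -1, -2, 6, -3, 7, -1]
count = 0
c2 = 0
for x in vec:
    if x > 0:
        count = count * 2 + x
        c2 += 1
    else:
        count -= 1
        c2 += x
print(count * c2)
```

-288

x=4: >0, count = 0*2+4 = 4; c2=1
x=9: >0, count = 4*2+9 = 17; c2=2
x=-1: not >0, count = 17-1 = 16; c2=1
x=-1: not >0, count = 16-1 = 15; c2=0
x=-2: not >0, count = 15-1 = 14; c2=-2
x=6: >0, count = 14*2+6 = 34; c2=-1
x=-3: not >0, count = 34-1 = 33; c2=-4
x=7: >0, count = 33*2+7 = 73; c2=-3
x=-1: not >0, count = 73-1 = 72; c2=-4
count*c2 = 72*(-4) = -288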